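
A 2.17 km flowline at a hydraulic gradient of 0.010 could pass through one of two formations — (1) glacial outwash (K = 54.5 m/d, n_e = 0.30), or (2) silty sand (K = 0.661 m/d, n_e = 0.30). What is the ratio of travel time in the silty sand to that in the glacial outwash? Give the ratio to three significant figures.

82.5

Unit 1 (glacial outwash): v = 54.5×0.010/0.30 = 1.817 m/d, t = 2170/1.817 = 1194 d
Unit 2 (silty sand): v = 0.661×0.010/0.30 = 0.02203 m/d, t = 2170/0.02203 = 98490 d
t(silty sand) / t(glacial outwash) = 98490/1194 = 82.5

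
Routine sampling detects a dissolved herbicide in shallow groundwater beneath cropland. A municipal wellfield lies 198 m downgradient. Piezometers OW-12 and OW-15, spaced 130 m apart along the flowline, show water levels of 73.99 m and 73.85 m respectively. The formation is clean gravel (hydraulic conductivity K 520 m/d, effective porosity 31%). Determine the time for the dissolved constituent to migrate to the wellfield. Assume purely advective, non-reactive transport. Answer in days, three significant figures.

110 days

Hydraulic gradient i = (73.99 − 73.85) / 130 = 0.14 / 130 = 0.001077
Specific discharge q = 520 × 0.001077 = 0.5600 m/d
Seepage velocity v = q / n = 0.5600 / 0.31 = 1.806 m/d
t = L / v = 198 / 1.806 = 109.6 d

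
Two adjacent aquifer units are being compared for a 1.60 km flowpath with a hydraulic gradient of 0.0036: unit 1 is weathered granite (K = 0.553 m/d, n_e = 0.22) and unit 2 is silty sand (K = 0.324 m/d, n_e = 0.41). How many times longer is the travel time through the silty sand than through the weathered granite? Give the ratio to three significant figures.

3.18

Unit 1 (weathered granite): v = 0.553×0.0036/0.22 = 0.009049 m/d, t = 1600/0.009049 = 176800 d
Unit 2 (silty sand): v = 0.324×0.0036/0.41 = 0.002845 m/d, t = 1600/0.002845 = 562400 d
t(silty sand) / t(weathered granite) = 562400/176800 = 3.18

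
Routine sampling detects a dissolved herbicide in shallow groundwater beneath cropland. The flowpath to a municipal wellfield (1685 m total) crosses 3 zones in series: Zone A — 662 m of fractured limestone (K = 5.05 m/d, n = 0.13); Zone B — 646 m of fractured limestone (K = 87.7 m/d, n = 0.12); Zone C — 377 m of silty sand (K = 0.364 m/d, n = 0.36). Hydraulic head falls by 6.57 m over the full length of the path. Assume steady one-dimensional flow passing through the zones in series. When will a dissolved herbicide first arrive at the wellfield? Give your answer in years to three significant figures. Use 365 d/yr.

147 years

Steady 1-D flow in series ⇒ the Darcy flux q is identical in every zone and the zone head losses add (resistances L/K in series).
Σ(L/K) = 662/5.05 + 646/87.7 + 377/0.364 = 131.1 + 7.366 + 1036 = 1174 d
q = ΔH / Σ(L/K) = 6.57 / 1174 = 0.005595 m/d (same in every zone)
Zone A: v = q/n = 0.005595/0.13 = 0.04304 m/d → t_A = 662/0.04304 = 15380 d
Zone B: v = q/n = 0.005595/0.12 = 0.04663 m/d → t_B = 646/0.04663 = 13850 d
Zone C: v = q/n = 0.005595/0.36 = 0.01554 m/d → t_C = 377/0.01554 = 24260 d
Total t = 15380 + 13850 + 24260 = 53490 d
   = 53490 / 365 = 147 yr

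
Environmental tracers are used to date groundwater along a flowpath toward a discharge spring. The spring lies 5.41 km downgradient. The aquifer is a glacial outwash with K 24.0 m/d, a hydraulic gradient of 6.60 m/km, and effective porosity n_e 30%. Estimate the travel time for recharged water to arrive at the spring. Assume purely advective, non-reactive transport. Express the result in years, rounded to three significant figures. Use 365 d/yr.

Darcy flux q = K·i = 24.0 × 0.0066 = 0.1584 m/d
Seepage velocity v = q / n = 0.1584 / 0.30 = 0.5280 m/d
L = 5.41 km = 5410 m
t = L / v = 5410 / 0.5280 = 10250 d
   = 10250 / 365 = 28.1 yr

28.1 years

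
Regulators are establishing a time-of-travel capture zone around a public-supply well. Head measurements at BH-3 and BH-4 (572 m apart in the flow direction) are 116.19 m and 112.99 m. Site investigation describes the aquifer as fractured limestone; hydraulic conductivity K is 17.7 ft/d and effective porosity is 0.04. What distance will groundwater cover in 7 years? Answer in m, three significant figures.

1930 m

Hydraulic gradient i = (116.19 − 112.99) / 572 = 3.20 / 572 = 0.005594
K = 17.7 ft/d × 0.3048 = 5.395 m/d
Specific discharge q = 5.395 × 0.005594 = 0.03018 m/d
Average linear velocity = 0.03018 / 0.04 = 0.7545 m/d
T = 7 yr × 365 = 2555 d
L = v × T = 0.7545 × 2555 = 1928 m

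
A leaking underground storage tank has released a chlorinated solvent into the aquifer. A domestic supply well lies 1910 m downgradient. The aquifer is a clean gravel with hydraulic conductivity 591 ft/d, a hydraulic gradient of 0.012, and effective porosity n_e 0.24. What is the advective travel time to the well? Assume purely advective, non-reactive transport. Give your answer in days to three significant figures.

212 days

K = 591 ft/d × 0.3048 = 180.1 m/d
Specific discharge q = 180.1 × 0.012 = 2.162 m/d
Seepage velocity v = q / n = 2.162 / 0.24 = 9.007 m/d
t = L / v = 1910 / 9.007 = 212.1 d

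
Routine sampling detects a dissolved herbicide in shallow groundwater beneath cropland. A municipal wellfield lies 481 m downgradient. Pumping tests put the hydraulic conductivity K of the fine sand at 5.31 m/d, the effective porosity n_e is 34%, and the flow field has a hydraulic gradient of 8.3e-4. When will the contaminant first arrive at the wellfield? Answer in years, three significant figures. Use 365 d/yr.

102 years

Darcy flux q = K·i = 5.31 × 8.3e-4 = 0.004407 m/d
v = Ki/n = 5.31·8.3e-4/0.34 = 0.01296 m/d
t = L / v = 481 / 0.01296 = 37110 d
   = 37110 / 365 = 102 yr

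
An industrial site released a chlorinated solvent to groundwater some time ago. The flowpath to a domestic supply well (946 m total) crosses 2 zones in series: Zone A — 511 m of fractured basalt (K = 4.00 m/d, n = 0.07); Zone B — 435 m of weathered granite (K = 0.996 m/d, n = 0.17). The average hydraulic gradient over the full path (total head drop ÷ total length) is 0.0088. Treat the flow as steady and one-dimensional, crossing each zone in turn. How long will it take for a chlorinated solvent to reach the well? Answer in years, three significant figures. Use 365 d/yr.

20.4 years

Steady 1-D flow in series ⇒ the Darcy flux q is identical in every zone and the zone head losses add (resistances L/K in series).
Σ(L/K) = 511/4.00 + 435/0.996 = 127.8 + 436.7 = 564.5 d
K_eq = L_total / Σ(L/K) = 946 / 564.5 = 1.676 m/d
q = K_eq · i = 1.676 × 0.0088 = 0.01475 m/d (same in every zone)
Zone A: v = q/n = 0.01475/0.07 = 0.2107 m/d → t_A = 511/0.2107 = 2426 d
Zone B: v = q/n = 0.01475/0.17 = 0.08675 m/d → t_B = 435/0.08675 = 5014 d
Total t = 2426 + 5014 = 7440 d
   = 7440 / 365 = 20.4 yr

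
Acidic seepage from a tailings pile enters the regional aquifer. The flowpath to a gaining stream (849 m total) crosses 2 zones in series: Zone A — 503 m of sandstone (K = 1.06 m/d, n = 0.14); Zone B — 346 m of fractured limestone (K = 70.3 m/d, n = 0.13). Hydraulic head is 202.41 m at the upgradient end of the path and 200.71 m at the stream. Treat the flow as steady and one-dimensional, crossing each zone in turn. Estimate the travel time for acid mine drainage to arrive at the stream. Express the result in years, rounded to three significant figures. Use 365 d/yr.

89.2 years

Total head drop ΔH = 202.41 − 200.71 = 1.70 m
Steady 1-D flow in series ⇒ the Darcy flux q is identical in every zone and the zone head losses add (resistances L/K in series).
Σ(L/K) = 503/1.06 + 346/70.3 = 474.5 + 4.922 = 479.5 d
q = ΔH / Σ(L/K) = 1.70 / 479.5 = 0.003546 m/d (same in every zone)
Zone A: v = q/n = 0.003546/0.14 = 0.02533 m/d → t_A = 503/0.02533 = 19860 d
Zone B: v = q/n = 0.003546/0.13 = 0.02727 m/d → t_B = 346/0.02727 = 12690 d
Total t = 19860 + 12690 = 32550 d
   = 32550 / 365 = 89.2 yr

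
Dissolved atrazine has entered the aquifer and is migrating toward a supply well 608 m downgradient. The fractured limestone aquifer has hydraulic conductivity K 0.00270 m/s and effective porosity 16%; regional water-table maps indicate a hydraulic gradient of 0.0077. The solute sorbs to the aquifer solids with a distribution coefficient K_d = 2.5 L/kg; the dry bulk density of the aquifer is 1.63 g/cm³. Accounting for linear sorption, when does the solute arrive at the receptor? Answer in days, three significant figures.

K = 0.00270 m/s × 86400 s/d = 233.3 m/d
Specific discharge q = 233.3 × 0.0077 = 1.796 m/d
v = Ki/n = 233.3·0.0077/0.16 = 11.23 m/d
Retardation R = 1 + ρ_b·K_d/n = 1 + 1.63×2.5/0.16 = 26.47
Contaminant velocity v_c = v/R = 11.23/26.47 = 0.4241 m/d
t = L/v_c = 608/0.4241 = 1433 d

1430 days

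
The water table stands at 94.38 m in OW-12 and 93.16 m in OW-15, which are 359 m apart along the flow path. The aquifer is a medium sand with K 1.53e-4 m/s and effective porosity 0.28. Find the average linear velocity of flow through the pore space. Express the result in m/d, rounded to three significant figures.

0.160 m/d

Hydraulic gradient i = (94.38 − 93.16) / 359 = 1.22 / 359 = 0.003398
K = 1.53e-4 m/s × 86400 s/d = 13.22 m/d
Darcy flux q = K·i = 13.22 × 0.003398 = 0.04492 m/d
v_s = q/n_e = 0.04492/0.28 = 0.1604 m/d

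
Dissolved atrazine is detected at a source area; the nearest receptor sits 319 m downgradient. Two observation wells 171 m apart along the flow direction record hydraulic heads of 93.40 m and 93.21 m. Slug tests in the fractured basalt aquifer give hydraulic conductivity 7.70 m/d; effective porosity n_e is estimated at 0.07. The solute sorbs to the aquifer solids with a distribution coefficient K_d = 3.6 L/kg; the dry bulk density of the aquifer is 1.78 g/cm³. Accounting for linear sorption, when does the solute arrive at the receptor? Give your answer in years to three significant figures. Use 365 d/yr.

662 years

Hydraulic gradient i = (93.40 − 93.21) / 171 = 0.19 / 171 = 0.001111
Specific discharge q = 7.70 × 0.001111 = 0.008556 m/d
v_s = q/n_e = 0.008556/0.07 = 0.1222 m/d
Retardation R = 1 + ρ_b·K_d/n = 1 + 1.78×3.6/0.07 = 92.54
Contaminant velocity v_c = v/R = 0.1222/92.54 = 0.001321 m/d
t = L/v_c = 319/0.001321 = 241500 d
   = 241500/365 = 662 yr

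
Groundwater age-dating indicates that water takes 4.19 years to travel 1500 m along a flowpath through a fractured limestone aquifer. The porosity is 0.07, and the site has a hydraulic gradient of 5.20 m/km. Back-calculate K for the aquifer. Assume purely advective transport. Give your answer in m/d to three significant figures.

t = 4.19 years = 1529 d
v = L / t = 1500 / 1529 = 0.9808 m/d
K = v · n / i = 0.9808 × 0.07 / 0.0052 = 13.2 m/d

13.2 m/d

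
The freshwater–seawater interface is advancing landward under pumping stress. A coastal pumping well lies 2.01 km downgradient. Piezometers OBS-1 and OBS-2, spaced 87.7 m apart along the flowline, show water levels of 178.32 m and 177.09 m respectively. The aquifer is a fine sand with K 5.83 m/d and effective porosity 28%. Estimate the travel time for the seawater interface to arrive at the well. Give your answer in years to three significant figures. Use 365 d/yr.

Hydraulic gradient i = (178.32 − 177.09) / 87.7 = 1.23 / 87.7 = 0.01403
q = Ki = 5.83 × 0.01403 = 0.08177 m/d
v = Ki/n = 5.83·0.01403/0.28 = 0.2920 m/d
L = 2.01 km = 2010 m
t = L / v = 2010 / 0.2920 = 6883 d
   = 6883 / 365 = 18.9 yr

18.9 years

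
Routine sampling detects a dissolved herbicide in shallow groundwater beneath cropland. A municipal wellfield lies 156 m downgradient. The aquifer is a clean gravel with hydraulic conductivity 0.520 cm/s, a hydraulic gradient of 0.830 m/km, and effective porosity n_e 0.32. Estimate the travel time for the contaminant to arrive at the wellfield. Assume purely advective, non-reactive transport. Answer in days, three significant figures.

134 days

K = 0.520 cm/s × 864 = 449.3 m/d
Specific discharge q = 449.3 × 8.3e-4 = 0.3729 m/d
v = Ki/n = 449.3·8.3e-4/0.32 = 1.165 m/d
t = L / v = 156 / 1.165 = 133.9 d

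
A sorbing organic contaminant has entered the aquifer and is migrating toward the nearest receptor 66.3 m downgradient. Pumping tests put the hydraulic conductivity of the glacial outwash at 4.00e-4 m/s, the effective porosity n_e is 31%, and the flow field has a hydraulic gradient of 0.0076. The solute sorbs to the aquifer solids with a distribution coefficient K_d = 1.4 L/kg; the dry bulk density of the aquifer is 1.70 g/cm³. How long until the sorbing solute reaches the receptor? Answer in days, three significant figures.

679 days

K = 4.00e-4 m/s × 86400 s/d = 34.56 m/d
Darcy flux q = K·i = 34.56 × 0.0076 = 0.2627 m/d
v_s = q/n_e = 0.2627/0.31 = 0.8473 m/d
Retardation R = 1 + ρ_b·K_d/n = 1 + 1.70×1.4/0.31 = 8.677
Contaminant velocity v_c = v/R = 0.8473/8.677 = 0.09764 m/d
t = L/v_c = 66.3/0.09764 = 679.0 d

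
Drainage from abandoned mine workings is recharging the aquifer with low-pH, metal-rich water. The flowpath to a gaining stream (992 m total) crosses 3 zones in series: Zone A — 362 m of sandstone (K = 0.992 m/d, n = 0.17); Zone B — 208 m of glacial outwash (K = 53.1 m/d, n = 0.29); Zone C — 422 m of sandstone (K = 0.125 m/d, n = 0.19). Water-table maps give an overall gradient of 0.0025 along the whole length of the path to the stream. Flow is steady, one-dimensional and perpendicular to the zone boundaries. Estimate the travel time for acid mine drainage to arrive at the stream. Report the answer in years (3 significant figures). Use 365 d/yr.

836 years

Steady 1-D flow in series ⇒ the Darcy flux q is identical in every zone and the zone head losses add (resistances L/K in series).
Σ(L/K) = 362/0.992 + 208/53.1 + 422/0.125 = 364.9 + 3.917 + 3376 = 3745 d
K_eq = L_total / Σ(L/K) = 992 / 3745 = 0.2649 m/d
q = K_eq · i = 0.2649 × 0.0025 = 6.622e-4 m/d (same in every zone)
Zone A: v = q/n = 6.622e-4/0.17 = 0.003896 m/d → t_A = 362/0.003896 = 92930 d
Zone B: v = q/n = 6.622e-4/0.29 = 0.002284 m/d → t_B = 208/0.002284 = 91080 d
Zone C: v = q/n = 6.622e-4/0.19 = 0.003486 m/d → t_C = 422/0.003486 = 121100 d
Total t = 92930 + 91080 + 121100 = 305100 d
   = 305100 / 365 = 836 yr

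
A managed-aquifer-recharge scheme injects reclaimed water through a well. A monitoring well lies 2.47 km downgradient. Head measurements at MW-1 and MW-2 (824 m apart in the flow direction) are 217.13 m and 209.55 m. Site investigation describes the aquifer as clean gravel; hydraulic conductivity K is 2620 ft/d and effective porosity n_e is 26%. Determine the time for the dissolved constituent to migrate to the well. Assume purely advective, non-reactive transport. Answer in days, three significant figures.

Hydraulic gradient i = (217.13 − 209.55) / 824 = 7.58 / 824 = 0.009199
K = 2620 ft/d × 0.3048 = 798.6 m/d
q = Ki = 798.6 × 0.009199 = 7.346 m/d
Seepage velocity v = q / n = 7.346 / 0.26 = 28.25 m/d
L = 2.47 km = 2470 m
t = L / v = 2470 / 28.25 = 87.42 d

87.4 days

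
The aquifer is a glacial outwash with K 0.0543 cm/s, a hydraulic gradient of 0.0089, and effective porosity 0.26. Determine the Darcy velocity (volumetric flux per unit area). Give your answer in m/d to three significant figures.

0.418 m/d

K = 0.0543 cm/s × 864 = 46.92 m/d
Specific discharge q = 46.92 × 0.0089 = 0.4175 m/d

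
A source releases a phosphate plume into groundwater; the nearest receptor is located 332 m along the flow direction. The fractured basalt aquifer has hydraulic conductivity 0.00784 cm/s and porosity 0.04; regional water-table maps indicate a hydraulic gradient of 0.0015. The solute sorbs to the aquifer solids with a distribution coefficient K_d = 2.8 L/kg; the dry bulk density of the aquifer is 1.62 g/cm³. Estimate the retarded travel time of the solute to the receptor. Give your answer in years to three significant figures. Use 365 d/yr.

K = 0.00784 cm/s × 864 = 6.774 m/d
q = Ki = 6.774 × 0.0015 = 0.01016 m/d
Average linear velocity = 0.01016 / 0.04 = 0.2540 m/d
Retardation R = 1 + ρ_b·K_d/n = 1 + 1.62×2.8/0.04 = 114.4
Contaminant velocity v_c = v/R = 0.2540/114.4 = 0.002220 m/d
t = L/v_c = 332/0.002220 = 149500 d
   = 149500/365 = 410 yr

410 years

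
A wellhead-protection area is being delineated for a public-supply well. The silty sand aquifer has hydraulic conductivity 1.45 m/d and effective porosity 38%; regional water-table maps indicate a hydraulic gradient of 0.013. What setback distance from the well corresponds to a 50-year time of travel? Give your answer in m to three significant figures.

905 m

Darcy flux q = K·i = 1.45 × 0.013 = 0.01885 m/d
v = Ki/n = 1.45·0.013/0.38 = 0.04961 m/d
T = 50 yr × 365 = 18250 d
L = v × T = 0.04961 × 18250 = 905.3 m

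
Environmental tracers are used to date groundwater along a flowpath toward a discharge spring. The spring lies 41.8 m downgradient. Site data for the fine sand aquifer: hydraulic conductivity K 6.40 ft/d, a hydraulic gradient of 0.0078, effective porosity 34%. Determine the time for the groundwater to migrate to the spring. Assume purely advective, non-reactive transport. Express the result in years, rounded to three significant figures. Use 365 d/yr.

2.56 years

K = 6.40 ft/d × 0.3048 = 1.951 m/d
Specific discharge q = 1.951 × 0.0078 = 0.01522 m/d
Average linear velocity = 0.01522 / 0.34 = 0.04475 m/d
t = L / v = 41.8 / 0.04475 = 934.0 d
   = 934.0 / 365 = 2.56 yr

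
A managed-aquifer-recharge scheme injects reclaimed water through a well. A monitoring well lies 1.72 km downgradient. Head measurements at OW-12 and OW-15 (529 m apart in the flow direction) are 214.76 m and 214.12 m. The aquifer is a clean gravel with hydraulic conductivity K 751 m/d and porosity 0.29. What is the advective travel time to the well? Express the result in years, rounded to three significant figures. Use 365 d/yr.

Hydraulic gradient i = (214.76 − 214.12) / 529 = 0.64 / 529 = 0.001210
Specific discharge q = 751 × 0.001210 = 0.9086 m/d
Average linear velocity = 0.9086 / 0.29 = 3.133 m/d
L = 1.72 km = 1720 m
t = L / v = 1720 / 3.133 = 549.0 d
   = 549.0 / 365 = 1.50 yr

1.50 years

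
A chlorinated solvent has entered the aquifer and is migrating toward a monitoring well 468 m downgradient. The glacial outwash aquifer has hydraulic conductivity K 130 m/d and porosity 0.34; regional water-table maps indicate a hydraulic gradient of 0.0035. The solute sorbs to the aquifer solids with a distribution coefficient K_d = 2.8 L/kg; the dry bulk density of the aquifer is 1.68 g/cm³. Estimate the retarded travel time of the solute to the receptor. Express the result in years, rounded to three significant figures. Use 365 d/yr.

14.2 years

Darcy flux q = K·i = 130 × 0.0035 = 0.4550 m/d
Seepage velocity v = q / n = 0.4550 / 0.34 = 1.338 m/d
Retardation R = 1 + ρ_b·K_d/n = 1 + 1.68×2.8/0.34 = 14.84
Contaminant velocity v_c = v/R = 1.338/14.84 = 0.09021 m/d
t = L/v_c = 468/0.09021 = 5188 d
   = 5188/365 = 14.2 yr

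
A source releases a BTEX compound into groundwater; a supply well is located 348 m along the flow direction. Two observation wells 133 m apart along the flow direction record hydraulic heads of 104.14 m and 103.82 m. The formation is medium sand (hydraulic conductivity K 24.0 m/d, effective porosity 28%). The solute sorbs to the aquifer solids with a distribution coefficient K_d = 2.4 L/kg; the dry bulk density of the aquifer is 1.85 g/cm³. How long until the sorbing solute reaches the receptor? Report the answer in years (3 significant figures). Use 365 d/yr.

Hydraulic gradient i = (104.14 − 103.82) / 133 = 0.32 / 133 = 0.002406
Specific discharge q = 24.0 × 0.002406 = 0.05774 m/d
v = Ki/n = 24.0·0.002406/0.28 = 0.2062 m/d
Retardation R = 1 + ρ_b·K_d/n = 1 + 1.85×2.4/0.28 = 16.86
Contaminant velocity v_c = v/R = 0.2062/16.86 = 0.01223 m/d
t = L/v_c = 348/0.01223 = 28450 d
   = 28450/365 = 77.9 yr

77.9 years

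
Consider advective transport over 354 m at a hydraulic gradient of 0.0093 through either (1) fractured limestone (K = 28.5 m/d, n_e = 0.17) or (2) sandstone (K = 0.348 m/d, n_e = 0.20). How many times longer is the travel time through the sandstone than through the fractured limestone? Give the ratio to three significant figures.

Unit 1 (fractured limestone): v = 28.5×0.0093/0.17 = 1.559 m/d, t = 354/1.559 = 227.1 d
Unit 2 (sandstone): v = 0.348×0.0093/0.20 = 0.01618 m/d, t = 354/0.01618 = 21880 d
t(sandstone) / t(fractured limestone) = 21880/227.1 = 96.3

96.3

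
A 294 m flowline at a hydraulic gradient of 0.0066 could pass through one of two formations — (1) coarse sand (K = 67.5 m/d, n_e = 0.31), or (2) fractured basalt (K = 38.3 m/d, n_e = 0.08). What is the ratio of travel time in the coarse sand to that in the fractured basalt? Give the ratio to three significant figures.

2.20

Unit 1 (coarse sand): v = 67.5×0.0066/0.31 = 1.437 m/d, t = 294/1.437 = 204.6 d
Unit 2 (fractured basalt): v = 38.3×0.0066/0.08 = 3.160 m/d, t = 294/3.160 = 93.05 d
t(coarse sand) / t(fractured basalt) = 204.6/93.05 = 2.20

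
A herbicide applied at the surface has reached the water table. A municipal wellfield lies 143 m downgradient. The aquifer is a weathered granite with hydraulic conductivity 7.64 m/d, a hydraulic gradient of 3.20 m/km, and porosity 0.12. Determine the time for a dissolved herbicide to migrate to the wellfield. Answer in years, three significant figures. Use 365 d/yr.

1.92 years

Specific discharge q = 7.64 × 0.0032 = 0.02445 m/d
Average linear velocity = 0.02445 / 0.12 = 0.2037 m/d
t = L / v = 143 / 0.2037 = 701.9 d
   = 701.9 / 365 = 1.92 yr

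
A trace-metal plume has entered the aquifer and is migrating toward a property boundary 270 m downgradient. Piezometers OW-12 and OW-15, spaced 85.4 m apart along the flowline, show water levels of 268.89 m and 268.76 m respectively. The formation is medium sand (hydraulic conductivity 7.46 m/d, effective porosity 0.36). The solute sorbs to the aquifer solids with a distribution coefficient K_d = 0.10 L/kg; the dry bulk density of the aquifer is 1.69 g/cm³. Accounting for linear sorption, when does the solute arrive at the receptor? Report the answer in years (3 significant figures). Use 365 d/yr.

34.5 years

Hydraulic gradient i = (268.89 − 268.76) / 85.4 = 0.13 / 85.4 = 0.001522
Specific discharge q = 7.46 × 0.001522 = 0.01136 m/d
Average linear velocity = 0.01136 / 0.36 = 0.03154 m/d
Retardation R = 1 + ρ_b·K_d/n = 1 + 1.69×0.10/0.36 = 1.469
Contaminant velocity v_c = v/R = 0.03154/1.469 = 0.02147 m/d
t = L/v_c = 270/0.02147 = 12580 d
   = 12580/365 = 34.5 yr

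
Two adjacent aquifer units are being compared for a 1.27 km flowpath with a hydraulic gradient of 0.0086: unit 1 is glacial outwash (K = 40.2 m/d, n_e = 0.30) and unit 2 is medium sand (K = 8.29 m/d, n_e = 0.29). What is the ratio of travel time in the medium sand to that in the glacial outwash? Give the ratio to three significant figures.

Unit 1 (glacial outwash): v = 40.2×0.0086/0.30 = 1.152 m/d, t = 1270/1.152 = 1102 d
Unit 2 (medium sand): v = 8.29×0.0086/0.29 = 0.2458 m/d, t = 1270/0.2458 = 5166 d
t(medium sand) / t(glacial outwash) = 5166/1102 = 4.69

4.69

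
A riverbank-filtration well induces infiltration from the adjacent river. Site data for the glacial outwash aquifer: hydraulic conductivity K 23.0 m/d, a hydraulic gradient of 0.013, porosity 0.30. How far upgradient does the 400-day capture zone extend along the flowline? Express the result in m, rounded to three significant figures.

399 m

Darcy flux q = K·i = 23.0 × 0.013 = 0.2990 m/d
Average linear velocity = 0.2990 / 0.30 = 0.9967 m/d
L = v × T = 0.9967 × 400 = 398.7 m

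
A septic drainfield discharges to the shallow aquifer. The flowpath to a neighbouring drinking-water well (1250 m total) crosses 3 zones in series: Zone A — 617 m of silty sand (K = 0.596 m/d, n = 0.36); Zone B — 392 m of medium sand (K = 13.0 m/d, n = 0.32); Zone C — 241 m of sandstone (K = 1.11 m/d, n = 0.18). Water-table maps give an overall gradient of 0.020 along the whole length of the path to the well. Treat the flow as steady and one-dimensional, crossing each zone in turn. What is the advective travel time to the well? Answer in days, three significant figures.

Steady 1-D flow in series ⇒ the Darcy flux q is identical in every zone and the zone head losses add (resistances L/K in series).
Σ(L/K) = 617/0.596 + 392/13.0 + 241/1.11 = 1035 + 30.15 + 217.1 = 1283 d
K_eq = L_total / Σ(L/K) = 1250 / 1283 = 0.9747 m/d
q = K_eq · i = 0.9747 × 0.020 = 0.01949 m/d (same in every zone)
Zone A: v = q/n = 0.01949/0.36 = 0.05415 m/d → t_A = 617/0.05415 = 11390 d
Zone B: v = q/n = 0.01949/0.32 = 0.06092 m/d → t_B = 392/0.06092 = 6435 d
Zone C: v = q/n = 0.01949/0.18 = 0.1083 m/d → t_C = 241/0.1083 = 2225 d
Total t = 11390 + 6435 + 2225 = 20060 d

20100 days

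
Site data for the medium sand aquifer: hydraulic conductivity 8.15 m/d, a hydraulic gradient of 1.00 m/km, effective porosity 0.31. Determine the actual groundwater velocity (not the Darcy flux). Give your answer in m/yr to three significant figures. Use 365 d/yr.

Darcy flux q = K·i = 8.15 × 0.0010 = 0.008150 m/d
v = Ki/n = 8.15·0.0010/0.31 = 0.02629 m/d
   = 0.02629 × 365 = 9.60 m/yr

9.60 m/yr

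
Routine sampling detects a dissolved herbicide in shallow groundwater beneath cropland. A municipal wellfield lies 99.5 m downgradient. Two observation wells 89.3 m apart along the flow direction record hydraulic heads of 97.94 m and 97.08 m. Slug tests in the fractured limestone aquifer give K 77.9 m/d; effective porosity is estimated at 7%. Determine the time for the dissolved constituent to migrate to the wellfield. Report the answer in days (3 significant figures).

9.28 days

Hydraulic gradient i = (97.94 − 97.08) / 89.3 = 0.86 / 89.3 = 0.009630
Darcy flux q = K·i = 77.9 × 0.009630 = 0.7502 m/d
v_s = q/n_e = 0.7502/0.07 = 10.72 m/d
t = L / v = 99.5 / 10.72 = 9.284 d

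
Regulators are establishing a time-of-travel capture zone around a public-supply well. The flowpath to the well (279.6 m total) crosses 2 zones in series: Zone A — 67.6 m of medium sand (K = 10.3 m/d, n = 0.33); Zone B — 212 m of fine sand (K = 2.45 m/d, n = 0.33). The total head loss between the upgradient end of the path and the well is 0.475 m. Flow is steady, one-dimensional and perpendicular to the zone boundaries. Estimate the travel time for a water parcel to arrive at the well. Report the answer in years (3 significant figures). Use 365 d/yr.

Continuity: the same q passes through each zone, so ΔH = q·Σ(L_j/K_j) — the zones act as resistances in series.
Σ(L/K) = 67.6/10.3 + 212/2.45 = 6.563 + 86.53 = 93.09 d
q = ΔH / Σ(L/K) = 0.475 / 93.09 = 0.005102 m/d (same in every zone)
Zone A: v = q/n = 0.005102/0.33 = 0.01546 m/d → t_A = 67.6/0.01546 = 4372 d
Zone B: v = q/n = 0.005102/0.33 = 0.01546 m/d → t_B = 212/0.01546 = 13710 d
Total t = 4372 + 13710 = 18080 d
   = 18080 / 365 = 49.5 yr

49.5 years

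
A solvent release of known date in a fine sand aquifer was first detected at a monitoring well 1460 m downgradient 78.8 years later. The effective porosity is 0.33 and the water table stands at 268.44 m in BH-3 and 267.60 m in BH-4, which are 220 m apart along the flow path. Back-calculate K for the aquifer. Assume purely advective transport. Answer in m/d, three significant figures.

Hydraulic gradient i = (268.44 − 267.60) / 220 = 0.84 / 220 = 0.003818
t = 78.8 years = 28760 d
v = L / t = 1460 / 28760 = 0.05076 m/d
K = v · n / i = 0.05076 × 0.33 / 0.003818 = 4.39 m/d

4.39 m/d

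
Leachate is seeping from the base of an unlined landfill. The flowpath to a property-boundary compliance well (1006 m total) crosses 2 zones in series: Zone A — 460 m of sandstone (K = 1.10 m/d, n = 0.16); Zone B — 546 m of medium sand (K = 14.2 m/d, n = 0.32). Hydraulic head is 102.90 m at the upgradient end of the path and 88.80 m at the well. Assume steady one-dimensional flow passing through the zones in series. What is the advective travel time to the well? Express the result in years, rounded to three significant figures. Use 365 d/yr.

22.0 years

Total head drop ΔH = 102.90 − 88.80 = 14.10 m
Continuity: the same q passes through each zone, so ΔH = q·Σ(L_j/K_j) — the zones act as resistances in series.
Σ(L/K) = 460/1.10 + 546/14.2 = 418.2 + 38.45 = 456.6 d
q = ΔH / Σ(L/K) = 14.10 / 456.6 = 0.03088 m/d (same in every zone)
Zone A: v = q/n = 0.03088/0.16 = 0.1930 m/d → t_A = 460/0.1930 = 2384 d
Zone B: v = q/n = 0.03088/0.32 = 0.09649 m/d → t_B = 546/0.09649 = 5658 d
Total t = 2384 + 5658 = 8042 d
   = 8042 / 365 = 22.0 yr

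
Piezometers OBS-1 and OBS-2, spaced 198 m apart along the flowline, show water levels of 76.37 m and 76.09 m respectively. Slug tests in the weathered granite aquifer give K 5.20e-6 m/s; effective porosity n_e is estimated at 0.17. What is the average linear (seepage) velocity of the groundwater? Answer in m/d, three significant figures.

Hydraulic gradient i = (76.37 − 76.09) / 198 = 0.28 / 198 = 0.001414
K = 5.20e-6 m/s × 86400 s/d = 0.4493 m/d
Darcy flux q = K·i = 0.4493 × 0.001414 = 6.353e-4 m/d
v_s = q/n_e = 6.353e-4/0.17 = 0.003737 m/d

0.00374 m/d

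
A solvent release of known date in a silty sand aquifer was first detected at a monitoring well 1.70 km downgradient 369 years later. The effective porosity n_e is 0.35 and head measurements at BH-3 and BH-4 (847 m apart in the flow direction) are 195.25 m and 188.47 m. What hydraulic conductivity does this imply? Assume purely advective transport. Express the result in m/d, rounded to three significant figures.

0.552 m/d

Hydraulic gradient i = (195.25 − 188.47) / 847 = 6.78 / 847 = 0.008005
t = 369 years = 134700 d
L = 1.70 km = 1700 m
v = L / t = 1700 / 134700 = 0.01262 m/d
K = v · n / i = 0.01262 × 0.35 / 0.008005 = 0.552 m/d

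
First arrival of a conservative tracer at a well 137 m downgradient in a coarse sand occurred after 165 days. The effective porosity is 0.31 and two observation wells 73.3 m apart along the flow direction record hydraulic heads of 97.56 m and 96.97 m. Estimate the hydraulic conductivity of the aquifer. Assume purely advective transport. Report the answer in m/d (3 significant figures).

32.0 m/d

Hydraulic gradient i = (97.56 − 96.97) / 73.3 = 0.59 / 73.3 = 0.008049
v = L / t = 137 / 165 = 0.8303 m/d
K = v · n / i = 0.8303 × 0.31 / 0.008049 = 32.0 m/d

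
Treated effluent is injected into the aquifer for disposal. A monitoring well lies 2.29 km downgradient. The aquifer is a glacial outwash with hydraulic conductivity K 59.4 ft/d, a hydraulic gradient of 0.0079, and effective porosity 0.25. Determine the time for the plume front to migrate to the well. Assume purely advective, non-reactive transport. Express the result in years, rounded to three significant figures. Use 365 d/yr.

K = 59.4 ft/d × 0.3048 = 18.11 m/d
Specific discharge q = 18.11 × 0.0079 = 0.1430 m/d
v_s = q/n_e = 0.1430/0.25 = 0.5721 m/d
L = 2.29 km = 2290 m
t = L / v = 2290 / 0.5721 = 4003 d
   = 4003 / 365 = 11.0 yr

11.0 years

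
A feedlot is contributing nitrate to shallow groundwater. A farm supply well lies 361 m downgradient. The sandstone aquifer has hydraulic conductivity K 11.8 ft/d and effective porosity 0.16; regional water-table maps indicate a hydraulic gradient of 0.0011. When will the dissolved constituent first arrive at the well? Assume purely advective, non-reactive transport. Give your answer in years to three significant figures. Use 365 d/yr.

40.0 years

K = 11.8 ft/d × 0.3048 = 3.597 m/d
Specific discharge q = 3.597 × 0.0011 = 0.003956 m/d
v_s = q/n_e = 0.003956/0.16 = 0.02473 m/d
t = L / v = 361 / 0.02473 = 14600 d
   = 14600 / 365 = 40.0 yr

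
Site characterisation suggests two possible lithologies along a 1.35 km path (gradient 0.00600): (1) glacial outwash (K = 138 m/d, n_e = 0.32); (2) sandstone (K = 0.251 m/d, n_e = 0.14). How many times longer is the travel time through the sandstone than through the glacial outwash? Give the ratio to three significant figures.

Unit 1 (glacial outwash): v = 138×0.0060/0.32 = 2.588 m/d, t = 1350/2.588 = 521.7 d
Unit 2 (sandstone): v = 0.251×0.0060/0.14 = 0.01076 m/d, t = 1350/0.01076 = 125500 d
t(sandstone) / t(glacial outwash) = 125500/521.7 = 241

241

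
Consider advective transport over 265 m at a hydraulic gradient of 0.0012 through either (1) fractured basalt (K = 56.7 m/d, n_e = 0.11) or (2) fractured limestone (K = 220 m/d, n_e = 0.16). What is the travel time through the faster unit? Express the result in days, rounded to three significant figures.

161 days

Unit 1 (fractured basalt): v = 56.7×0.0012/0.11 = 0.6185 m/d, t = 265/0.6185 = 428.4 d
Unit 2 (fractured limestone): v = 220×0.0012/0.16 = 1.650 m/d, t = 265/1.650 = 160.6 d
Faster unit: t = 161 d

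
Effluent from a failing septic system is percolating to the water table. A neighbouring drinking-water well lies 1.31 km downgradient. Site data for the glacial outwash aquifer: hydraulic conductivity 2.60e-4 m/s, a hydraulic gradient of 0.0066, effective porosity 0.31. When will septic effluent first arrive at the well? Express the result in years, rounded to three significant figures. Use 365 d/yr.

K = 2.60e-4 m/s × 86400 s/d = 22.46 m/d
Darcy flux q = K·i = 22.46 × 0.0066 = 0.1483 m/d
v = Ki/n = 22.46·0.0066/0.31 = 0.4783 m/d
L = 1.31 km = 1310 m
t = L / v = 1310 / 0.4783 = 2739 d
   = 2739 / 365 = 7.50 yr

7.50 years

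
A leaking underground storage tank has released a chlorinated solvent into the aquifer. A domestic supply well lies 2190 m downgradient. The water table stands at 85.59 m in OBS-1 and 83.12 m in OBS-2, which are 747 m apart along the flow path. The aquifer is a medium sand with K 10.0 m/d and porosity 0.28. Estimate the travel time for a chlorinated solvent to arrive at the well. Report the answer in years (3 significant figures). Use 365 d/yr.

Hydraulic gradient i = (85.59 − 83.12) / 747 = 2.47 / 747 = 0.003307
Darcy flux q = K·i = 10.0 × 0.003307 = 0.03307 m/d
Seepage velocity v = q / n = 0.03307 / 0.28 = 0.1181 m/d
t = L / v = 2190 / 0.1181 = 18540 d
   = 18540 / 365 = 50.8 yr

50.8 years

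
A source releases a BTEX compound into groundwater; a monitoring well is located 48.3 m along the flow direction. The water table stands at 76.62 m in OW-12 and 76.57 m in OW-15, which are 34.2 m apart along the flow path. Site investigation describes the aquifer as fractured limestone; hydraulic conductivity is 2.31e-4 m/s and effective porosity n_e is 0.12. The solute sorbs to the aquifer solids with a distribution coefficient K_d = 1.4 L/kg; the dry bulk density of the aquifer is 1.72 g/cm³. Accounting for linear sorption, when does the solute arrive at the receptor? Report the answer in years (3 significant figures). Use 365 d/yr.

Hydraulic gradient i = (76.62 − 76.57) / 34.2 = 0.05 / 34.2 = 0.001462
K = 2.31e-4 m/s × 86400 s/d = 19.96 m/d
Darcy flux q = K·i = 19.96 × 0.001462 = 0.02918 m/d
v = Ki/n = 19.96·0.001462/0.12 = 0.2432 m/d
Retardation R = 1 + ρ_b·K_d/n = 1 + 1.72×1.4/0.12 = 21.07
Contaminant velocity v_c = v/R = 0.2432/21.07 = 0.01154 m/d
t = L/v_c = 48.3/0.01154 = 4185 d
   = 4185/365 = 11.5 yr

11.5 years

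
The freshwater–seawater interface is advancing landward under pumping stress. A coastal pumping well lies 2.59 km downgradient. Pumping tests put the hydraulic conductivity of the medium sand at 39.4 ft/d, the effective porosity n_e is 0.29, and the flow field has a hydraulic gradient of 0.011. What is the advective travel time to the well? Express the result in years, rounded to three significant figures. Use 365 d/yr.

15.6 years

K = 39.4 ft/d × 0.3048 = 12.01 m/d
q = Ki = 12.01 × 0.011 = 0.1321 m/d
v = Ki/n = 12.01·0.011/0.29 = 0.4555 m/d
L = 2.59 km = 2590 m
t = L / v = 2590 / 0.4555 = 5686 d
   = 5686 / 365 = 15.6 yr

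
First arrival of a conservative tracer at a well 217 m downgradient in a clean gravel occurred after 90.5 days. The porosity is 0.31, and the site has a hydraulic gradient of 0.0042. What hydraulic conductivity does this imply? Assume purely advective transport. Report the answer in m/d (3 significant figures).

177 m/d

v = L / t = 217 / 90.5 = 2.398 m/d
K = v · n / i = 2.398 × 0.31 / 0.0042 = 177 m/d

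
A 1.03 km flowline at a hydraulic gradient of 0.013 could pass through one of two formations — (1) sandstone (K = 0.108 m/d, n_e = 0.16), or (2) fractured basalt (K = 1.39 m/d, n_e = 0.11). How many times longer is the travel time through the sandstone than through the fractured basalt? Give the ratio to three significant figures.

Unit 1 (sandstone): v = 0.108×0.013/0.16 = 0.008775 m/d, t = 1030/0.008775 = 117400 d
Unit 2 (fractured basalt): v = 1.39×0.013/0.11 = 0.1643 m/d, t = 1030/0.1643 = 6270 d
t(sandstone) / t(fractured basalt) = 117400/6270 = 18.7

18.7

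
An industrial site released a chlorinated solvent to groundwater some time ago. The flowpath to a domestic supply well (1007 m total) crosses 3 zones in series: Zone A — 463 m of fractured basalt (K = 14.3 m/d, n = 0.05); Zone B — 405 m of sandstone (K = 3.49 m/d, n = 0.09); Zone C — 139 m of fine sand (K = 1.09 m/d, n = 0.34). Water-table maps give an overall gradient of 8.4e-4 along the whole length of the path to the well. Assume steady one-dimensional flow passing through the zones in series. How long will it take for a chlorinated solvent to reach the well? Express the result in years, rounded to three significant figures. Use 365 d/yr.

Steady 1-D flow in series ⇒ the Darcy flux q is identical in every zone and the zone head losses add (resistances L/K in series).
Σ(L/K) = 463/14.3 + 405/3.49 + 139/1.09 = 32.38 + 116.0 + 127.5 = 275.9 d
K_eq = L_total / Σ(L/K) = 1007 / 275.9 = 3.649 m/d
q = K_eq · i = 3.649 × 8.4e-4 = 0.003065 m/d (same in every zone)
Zone A: v = q/n = 0.003065/0.05 = 0.06131 m/d → t_A = 463/0.06131 = 7552 d
Zone B: v = q/n = 0.003065/0.09 = 0.03406 m/d → t_B = 405/0.03406 = 11890 d
Zone C: v = q/n = 0.003065/0.34 = 0.009016 m/d → t_C = 139/0.009016 = 15420 d
Total t = 7552 + 11890 + 15420 = 34860 d
   = 34860 / 365 = 95.5 yr

95.5 years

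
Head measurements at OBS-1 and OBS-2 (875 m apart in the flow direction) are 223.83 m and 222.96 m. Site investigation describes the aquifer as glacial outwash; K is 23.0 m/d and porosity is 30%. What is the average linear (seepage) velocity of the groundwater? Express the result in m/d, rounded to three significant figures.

0.0762 m/d

Hydraulic gradient i = (223.83 − 222.96) / 875 = 0.87 / 875 = 9.943e-4
Darcy flux q = K·i = 23.0 × 9.943e-4 = 0.02287 m/d
v = Ki/n = 23.0·9.943e-4/0.30 = 0.07623 m/d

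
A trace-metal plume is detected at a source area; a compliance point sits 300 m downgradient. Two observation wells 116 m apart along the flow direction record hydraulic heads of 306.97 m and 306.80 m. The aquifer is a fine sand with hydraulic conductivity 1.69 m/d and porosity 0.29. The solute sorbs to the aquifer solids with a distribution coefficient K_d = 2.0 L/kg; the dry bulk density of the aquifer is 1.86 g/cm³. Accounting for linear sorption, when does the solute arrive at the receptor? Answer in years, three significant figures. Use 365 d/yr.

1330 years

Hydraulic gradient i = (306.97 − 306.80) / 116 = 0.17 / 116 = 0.001466
Darcy flux q = K·i = 1.69 × 0.001466 = 0.002477 m/d
Average linear velocity = 0.002477 / 0.29 = 0.008540 m/d
Retardation R = 1 + ρ_b·K_d/n = 1 + 1.86×2.0/0.29 = 13.83
Contaminant velocity v_c = v/R = 0.008540/13.83 = 6.176e-4 m/d
t = L/v_c = 300/6.176e-4 = 485700 d
   = 485700/365 = 1330 yr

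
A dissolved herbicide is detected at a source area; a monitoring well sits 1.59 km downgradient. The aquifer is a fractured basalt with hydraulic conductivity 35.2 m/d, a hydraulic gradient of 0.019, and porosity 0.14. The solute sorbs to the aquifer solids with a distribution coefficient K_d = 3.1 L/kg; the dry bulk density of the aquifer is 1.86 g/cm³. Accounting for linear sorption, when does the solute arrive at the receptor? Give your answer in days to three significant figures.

14000 days

q = Ki = 35.2 × 0.019 = 0.6688 m/d
v = Ki/n = 35.2·0.019/0.14 = 4.777 m/d
Retardation R = 1 + ρ_b·K_d/n = 1 + 1.86×3.1/0.14 = 42.19
Contaminant velocity v_c = v/R = 4.777/42.19 = 0.1132 m/d
L = 1.59 km = 1590 m
t = L/v_c = 1590/0.1132 = 14040 d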